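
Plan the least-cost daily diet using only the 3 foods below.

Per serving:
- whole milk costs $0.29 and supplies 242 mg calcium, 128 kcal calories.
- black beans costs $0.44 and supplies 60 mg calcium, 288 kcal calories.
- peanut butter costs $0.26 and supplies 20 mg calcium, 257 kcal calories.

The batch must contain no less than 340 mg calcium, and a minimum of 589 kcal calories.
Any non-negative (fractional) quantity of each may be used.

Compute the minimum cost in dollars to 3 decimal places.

$0.799

Treat it as an LP. Let x1 = servings of whole milk, x2 = servings of black beans, x3 = servings of peanut butter.
min 0.29x1 + 0.44x2 + 0.26x3 subject to:
  242x1 + 60x2 + 20x3 ≥ 340   (calcium)
  128x1 + 288x2 + 257x3 ≥ 589   (calories)
  x1, x2, x3 ≥ 0.
At the optimum only whole milk, peanut butter are positive (black beans = 0). The calcium and calories requirements are met with equality.
That vertex is x1 = 1.268, x3 = 1.66.
Total cost: 0.29·1.268 + 0.26·1.66 = 0.79932.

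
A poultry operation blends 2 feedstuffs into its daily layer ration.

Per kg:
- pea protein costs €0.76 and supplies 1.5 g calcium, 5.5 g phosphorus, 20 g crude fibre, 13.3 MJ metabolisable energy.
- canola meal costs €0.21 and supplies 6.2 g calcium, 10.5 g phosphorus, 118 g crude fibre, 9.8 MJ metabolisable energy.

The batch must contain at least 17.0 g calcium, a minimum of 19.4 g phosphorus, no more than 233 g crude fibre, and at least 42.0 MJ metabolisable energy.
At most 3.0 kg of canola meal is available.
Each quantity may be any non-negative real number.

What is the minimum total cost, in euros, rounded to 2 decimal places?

Let x1 = kg of pea protein, x2 = kg of canola meal.
Minimize 0.76x1 + 0.21x2 with:
  1.5x1 + 6.2x2 ≥ 17   (calcium)
  5.5x1 + 10.5x2 ≥ 19.4   (phosphorus)
  20x1 + 118x2 ≤ 233   (crude fibre)
  13.3x1 + 9.8x2 ≥ 42   (metabolisable energy)
  x2 ≤ 3
  x1, x2 ≥ 0.
Both inputs are positive at the optimum. Binding constraints: calcium and crude fibre.
So pea protein = 10.59 kg, canola meal = 0.1792 kg.
Cost = 0.76·10.59 + 0.21·0.1792 = 8.0860.

€8.09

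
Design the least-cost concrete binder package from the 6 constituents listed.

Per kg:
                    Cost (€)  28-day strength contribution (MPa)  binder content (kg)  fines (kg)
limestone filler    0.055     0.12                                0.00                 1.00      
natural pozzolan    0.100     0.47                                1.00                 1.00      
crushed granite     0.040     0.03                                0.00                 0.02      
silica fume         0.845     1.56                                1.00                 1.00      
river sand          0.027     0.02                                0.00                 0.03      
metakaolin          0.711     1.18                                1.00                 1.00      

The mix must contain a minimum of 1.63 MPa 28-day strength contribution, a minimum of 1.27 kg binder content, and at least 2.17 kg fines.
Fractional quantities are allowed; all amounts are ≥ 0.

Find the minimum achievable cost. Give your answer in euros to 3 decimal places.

Let x1 = kg of limestone filler, x2 = kg of natural pozzolan, x3 = kg of crushed granite, x4 = kg of silica fume, x5 = kg of river sand, x6 = kg of metakaolin.
Minimize 0.055x1 + 0.1x2 + 0.04x3 + 0.845x4 + 0.027x5 + 0.711x6 subject to:
  0.12x1 + 0.47x2 + 0.03x3 + 1.56x4 + 0.02x5 + 1.18x6 ≥ 1.63   (28-day strength contribution)
  1x2 + 1x4 + 1x6 ≥ 1.27   (binder content)
  1x1 + 1x2 + 0.02x3 + 1x4 + 0.03x5 + 1x6 ≥ 2.17   (fines)
  x1, x2, x3, x4, x5, x6 ≥ 0.
The minimum-cost mix takes nothing from limestone filler, crushed granite, silica fume, river sand, metakaolin — only natural pozzolan. Binding constraint: 28-day strength contribution.
So natural pozzolan = 3.468 kg.
Total cost: 0.1·3.468 = 0.34680.

€0.347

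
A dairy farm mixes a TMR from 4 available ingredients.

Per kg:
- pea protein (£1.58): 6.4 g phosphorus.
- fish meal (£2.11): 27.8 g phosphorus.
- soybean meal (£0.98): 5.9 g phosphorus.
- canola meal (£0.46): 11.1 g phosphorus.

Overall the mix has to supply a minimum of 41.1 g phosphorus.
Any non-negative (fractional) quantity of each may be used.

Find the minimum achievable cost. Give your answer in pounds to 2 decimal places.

£1.70

Treat it as an LP. Let x1 = kg of pea protein, x2 = kg of fish meal, x3 = kg of soybean meal, x4 = kg of canola meal.
min 1.58x1 + 2.11x2 + 0.98x3 + 0.46x4 subject to:
  6.4x1 + 27.8x2 + 5.9x3 + 11.1x4 ≥ 41.1   (phosphorus)
  x1, x2, x3, x4 ≥ 0.
The minimum-cost mix takes nothing from pea protein, fish meal, soybean meal — only canola meal. The phosphorus requirement is met with equality.
Optimal quantities: canola meal = 3.703 kg.
Total cost: 0.46·3.703 = 1.7034.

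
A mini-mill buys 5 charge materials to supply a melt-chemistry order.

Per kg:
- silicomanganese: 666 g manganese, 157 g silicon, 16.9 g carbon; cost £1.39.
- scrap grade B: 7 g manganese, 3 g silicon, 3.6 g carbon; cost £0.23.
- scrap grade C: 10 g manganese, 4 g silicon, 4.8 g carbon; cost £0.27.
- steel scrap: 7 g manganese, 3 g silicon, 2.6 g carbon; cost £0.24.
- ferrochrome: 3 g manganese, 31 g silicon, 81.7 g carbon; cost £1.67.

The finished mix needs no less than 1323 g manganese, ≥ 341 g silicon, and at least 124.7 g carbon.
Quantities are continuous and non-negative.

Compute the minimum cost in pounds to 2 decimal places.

This is a linear program. Let x1 = kg of silicomanganese, x2 = kg of scrap grade B, x3 = kg of scrap grade C, x4 = kg of steel scrap, x5 = kg of ferrochrome.
min 1.39x1 + 0.23x2 + 0.27x3 + 0.24x4 + 1.67x5 with:
  666x1 + 7x2 + 10x3 + 7x4 + 3x5 ≥ 1323   (manganese)
  157x1 + 3x2 + 4x3 + 3x4 + 31x5 ≥ 341   (silicon)
  16.9x1 + 3.6x2 + 4.8x3 + 2.6x4 + 81.7x5 ≥ 124.7   (carbon)
  x1, x2, x3, x4, x5 ≥ 0.
The optimal basis is {silicomanganese, ferrochrome}; scrap grade B, scrap grade C, steel scrap drop out. The manganese and carbon requirements are met with equality.
Solving gives x1 = 1.981, x5 = 1.116.
Total cost: 1.39·1.981 + 1.67·1.116 = 4.6173.

£4.62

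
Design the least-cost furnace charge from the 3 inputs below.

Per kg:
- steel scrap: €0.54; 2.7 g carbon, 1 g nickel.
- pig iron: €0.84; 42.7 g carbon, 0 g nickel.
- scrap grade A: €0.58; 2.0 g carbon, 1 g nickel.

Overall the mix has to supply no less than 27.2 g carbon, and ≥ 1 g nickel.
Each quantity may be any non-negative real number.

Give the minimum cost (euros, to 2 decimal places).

This is a linear program. Let x1 = kg of steel scrap, x2 = kg of pig iron, x3 = kg of scrap grade A.
Minimise 0.54x1 + 0.84x2 + 0.58x3 with:
  2.7x1 + 42.7x2 + 2x3 ≥ 27.2   (carbon)
  1x1 + 1x3 ≥ 1   (nickel)
  x1, x2, x3 ≥ 0.
The optimal basis is {steel scrap, pig iron}; scrap grade A drops out. There the carbon and nickel constraints are tight.
So steel scrap = 1 kg, pig iron = 0.5738 kg.
Hence cost = 0.54·1 + 0.84·0.5738 = €1.0220.

€1.02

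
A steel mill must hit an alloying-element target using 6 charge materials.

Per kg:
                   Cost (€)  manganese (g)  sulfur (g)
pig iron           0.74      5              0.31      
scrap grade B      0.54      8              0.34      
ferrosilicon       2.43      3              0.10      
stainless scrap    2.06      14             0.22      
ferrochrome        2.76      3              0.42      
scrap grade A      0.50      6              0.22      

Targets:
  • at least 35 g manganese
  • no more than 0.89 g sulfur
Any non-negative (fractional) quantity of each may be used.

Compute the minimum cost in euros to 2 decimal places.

€4.11

Treat it as an LP. Let x1 = kg of pig iron, x2 = kg of scrap grade B, x3 = kg of ferrosilicon, x4 = kg of stainless scrap, x5 = kg of ferrochrome, x6 = kg of scrap grade A.
min 0.74x1 + 0.54x2 + 2.43x3 + 2.06x4 + 2.76x5 + 0.5x6 s.t.:
  5x1 + 8x2 + 3x3 + 14x4 + 3x5 + 6x6 ≥ 35   (manganese)
  0.31x1 + 0.34x2 + 0.1x3 + 0.22x4 + 0.42x5 + 0.22x6 ≤ 0.89   (sulfur)
  x1, x2, x3, x4, x5, x6 ≥ 0.
The cheapest feasible vertex uses only stainless scrap, scrap grade A; pig iron, scrap grade B, ferrosilicon, ferrochrome are not used. There the manganese and sulfur constraints are tight.
So stainless scrap = 1.341 kg, scrap grade A = 2.705 kg.
Objective = 2.06·1.341 + 0.5·2.705 = 4.11496.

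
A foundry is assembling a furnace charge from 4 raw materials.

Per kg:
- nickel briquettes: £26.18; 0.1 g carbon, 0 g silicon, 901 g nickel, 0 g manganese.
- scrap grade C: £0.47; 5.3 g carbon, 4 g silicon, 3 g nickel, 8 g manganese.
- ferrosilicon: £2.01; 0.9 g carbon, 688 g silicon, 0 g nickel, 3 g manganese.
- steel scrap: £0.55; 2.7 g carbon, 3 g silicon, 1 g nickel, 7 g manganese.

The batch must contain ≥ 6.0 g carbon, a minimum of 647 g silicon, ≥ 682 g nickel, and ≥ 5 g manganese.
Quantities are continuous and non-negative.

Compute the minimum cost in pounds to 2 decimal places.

£22.06

Let x1 = kg of nickel briquettes, x2 = kg of scrap grade C, x3 = kg of ferrosilicon, x4 = kg of steel scrap.
min 26.18x1 + 0.47x2 + 2.01x3 + 0.55x4 s.t.:
  0.1x1 + 5.3x2 + 0.9x3 + 2.7x4 ≥ 6   (carbon)
  4x2 + 688x3 + 3x4 ≥ 647   (silicon)
  901x1 + 3x2 + 1x4 ≥ 682   (nickel)
  8x2 + 3x3 + 7x4 ≥ 5   (manganese)
  x1, x2, x3, x4 ≥ 0.
The optimal basis is {nickel briquettes, scrap grade C, ferrosilicon}; steel scrap drops out. Binding constraints: carbon, silicon, nickel.
So nickel briquettes = 0.7537 kg, scrap grade C = 0.9591 kg, ferrosilicon = 0.9348 kg.
Cost = 26.18·0.7537 + 0.47·0.9591 + 2.01·0.9348 = 22.0616.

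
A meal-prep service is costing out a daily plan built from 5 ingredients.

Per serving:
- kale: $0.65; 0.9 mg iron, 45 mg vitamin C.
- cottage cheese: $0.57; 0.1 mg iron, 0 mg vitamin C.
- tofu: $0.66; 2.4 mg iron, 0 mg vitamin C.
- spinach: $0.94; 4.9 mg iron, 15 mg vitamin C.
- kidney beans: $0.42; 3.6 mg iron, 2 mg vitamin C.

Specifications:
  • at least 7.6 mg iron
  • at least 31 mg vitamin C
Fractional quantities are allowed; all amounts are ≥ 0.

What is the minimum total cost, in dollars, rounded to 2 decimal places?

This is a linear program. Let x1 = servings of kale, x2 = servings of cottage cheese, x3 = servings of tofu, x4 = servings of spinach, x5 = servings of kidney beans.
min 0.65x1 + 0.57x2 + 0.66x3 + 0.94x4 + 0.42x5 with:
  0.9x1 + 0.1x2 + 2.4x3 + 4.9x4 + 3.6x5 ≥ 7.6   (iron)
  45x1 + 15x4 + 2x5 ≥ 31   (vitamin C)
  x1, x2, x3, x4, x5 ≥ 0.
At the optimum only kale, kidney beans are positive (cottage cheese, tofu, spinach = 0). Binding constraints: iron and vitamin C.
That vertex is x1 = 0.6017, x5 = 1.961.
Hence cost = 0.65·0.6017 + 0.42·1.961 = $1.2147.

$1.21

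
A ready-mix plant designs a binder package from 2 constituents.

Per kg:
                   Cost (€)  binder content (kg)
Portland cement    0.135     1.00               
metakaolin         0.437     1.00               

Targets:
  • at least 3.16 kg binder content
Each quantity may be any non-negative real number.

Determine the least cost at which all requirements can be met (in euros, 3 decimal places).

This is a linear program. Let x1 = kg of Portland cement, x2 = kg of metakaolin.
Minimize 0.135x1 + 0.437x2 subject to:
  1x1 + 1x2 ≥ 3.16   (binder content)
  x1, x2 ≥ 0.
The minimum-cost mix takes nothing from metakaolin — only Portland cement. Binding constraint: binder content.
That vertex is x1 = 3.16.
Total cost: 0.135·3.16 = 0.42660.

€0.427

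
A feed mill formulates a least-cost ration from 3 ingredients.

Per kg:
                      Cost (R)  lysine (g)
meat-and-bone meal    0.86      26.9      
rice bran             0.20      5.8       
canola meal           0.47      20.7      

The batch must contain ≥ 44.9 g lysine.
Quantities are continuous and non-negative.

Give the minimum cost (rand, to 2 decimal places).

Treat it as an LP. Let x1 = kg of meat-and-bone meal, x2 = kg of rice bran, x3 = kg of canola meal.
Minimize 0.86x1 + 0.2x2 + 0.47x3 subject to:
  26.9x1 + 5.8x2 + 20.7x3 ≥ 44.9   (lysine)
  x1, x2, x3 ≥ 0.
At the optimum only canola meal is positive (meat-and-bone meal, rice bran = 0). Binding constraint: lysine.
Solving gives x3 = 2.169.
Hence cost = 0.47·2.169 = R1.0194.

R1.02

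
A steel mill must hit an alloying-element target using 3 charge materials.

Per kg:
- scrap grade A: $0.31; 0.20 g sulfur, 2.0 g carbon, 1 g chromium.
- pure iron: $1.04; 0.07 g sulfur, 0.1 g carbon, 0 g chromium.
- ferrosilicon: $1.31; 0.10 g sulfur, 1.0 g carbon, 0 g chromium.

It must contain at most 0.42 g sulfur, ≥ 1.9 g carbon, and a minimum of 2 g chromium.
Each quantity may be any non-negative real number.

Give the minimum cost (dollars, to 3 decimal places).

$0.620

This is a linear program. Let x1 = kg of scrap grade A, x2 = kg of pure iron, x3 = kg of ferrosilicon.
min 0.31x1 + 1.04x2 + 1.31x3 with:
  0.2x1 + 0.07x2 + 0.1x3 ≤ 0.42   (sulfur)
  2x1 + 0.1x2 + 1x3 ≥ 1.9   (carbon)
  1x1 ≥ 2   (chromium)
  x1, x2, x3 ≥ 0.
At the optimum only scrap grade A is positive (pure iron, ferrosilicon = 0). The chromium requirement is met with equality.
Optimal quantities: scrap grade A = 2 kg.
Cost = 0.31·2 = 0.62000.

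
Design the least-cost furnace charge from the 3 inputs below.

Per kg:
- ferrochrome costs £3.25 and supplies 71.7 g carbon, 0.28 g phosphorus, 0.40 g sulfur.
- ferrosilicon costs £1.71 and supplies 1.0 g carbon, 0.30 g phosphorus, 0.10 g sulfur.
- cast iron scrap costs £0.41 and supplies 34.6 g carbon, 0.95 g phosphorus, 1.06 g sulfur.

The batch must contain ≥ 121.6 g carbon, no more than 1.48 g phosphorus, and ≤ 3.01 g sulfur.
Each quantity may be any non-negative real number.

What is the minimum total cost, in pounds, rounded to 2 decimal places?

Let x1 = kg of ferrochrome, x2 = kg of ferrosilicon, x3 = kg of cast iron scrap.
Minimise 3.25x1 + 1.71x2 + 0.41x3 with:
  71.7x1 + 1x2 + 34.6x3 ≥ 121.6   (carbon)
  0.28x1 + 0.3x2 + 0.95x3 ≤ 1.48   (phosphorus)
  0.4x1 + 0.1x2 + 1.06x3 ≤ 3.01   (sulfur)
  x1, x2, x3 ≥ 0.
At the optimum only ferrochrome, cast iron scrap are positive (ferrosilicon = 0). There the carbon and phosphorus constraints are tight.
That vertex is x1 = 1.101, x3 = 1.233.
Cost = 3.25·1.101 + 0.41·1.233 = 4.0838.

£4.08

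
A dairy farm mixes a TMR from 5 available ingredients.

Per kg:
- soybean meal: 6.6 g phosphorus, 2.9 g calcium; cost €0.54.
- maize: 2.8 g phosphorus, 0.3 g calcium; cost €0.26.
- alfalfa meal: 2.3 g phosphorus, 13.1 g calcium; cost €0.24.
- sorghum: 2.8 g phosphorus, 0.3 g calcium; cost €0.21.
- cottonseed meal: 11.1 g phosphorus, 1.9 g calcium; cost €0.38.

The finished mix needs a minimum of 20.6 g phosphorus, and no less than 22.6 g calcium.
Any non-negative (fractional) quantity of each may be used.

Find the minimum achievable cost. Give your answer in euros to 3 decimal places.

Let x1 = kg of soybean meal, x2 = kg of maize, x3 = kg of alfalfa meal, x4 = kg of sorghum, x5 = kg of cottonseed meal.
Minimise 0.54x1 + 0.26x2 + 0.24x3 + 0.21x4 + 0.38x5 s.t.:
  6.6x1 + 2.8x2 + 2.3x3 + 2.8x4 + 11.1x5 ≥ 20.6   (phosphorus)
  2.9x1 + 0.3x2 + 13.1x3 + 0.3x4 + 1.9x5 ≥ 22.6   (calcium)
  x1, x2, x3, x4, x5 ≥ 0.
The optimal basis is {alfalfa meal, cottonseed meal}; soybean meal, maize, sorghum drop out. The phosphorus and calcium requirements are met with equality.
That vertex is x3 = 1.501, x5 = 1.545.
Cost = 0.24·1.501 + 0.38·1.545 = 0.94734.

€0.947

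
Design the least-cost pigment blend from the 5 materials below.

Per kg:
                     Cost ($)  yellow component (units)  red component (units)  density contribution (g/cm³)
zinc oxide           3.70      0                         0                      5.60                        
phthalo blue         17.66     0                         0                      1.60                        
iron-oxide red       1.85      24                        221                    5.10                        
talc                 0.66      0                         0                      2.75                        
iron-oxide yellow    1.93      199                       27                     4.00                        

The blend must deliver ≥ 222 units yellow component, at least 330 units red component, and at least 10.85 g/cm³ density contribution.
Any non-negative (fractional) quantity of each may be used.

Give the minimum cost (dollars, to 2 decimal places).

Let x1 = kg of zinc oxide, x2 = kg of phthalo blue, x3 = kg of iron-oxide red, x4 = kg of talc, x5 = kg of iron-oxide yellow.
Minimize 3.7x1 + 17.66x2 + 1.85x3 + 0.66x4 + 1.93x5 subject to:
  24x3 + 199x5 ≥ 222   (yellow component)
  221x3 + 27x5 ≥ 330   (red component)
  5.6x1 + 1.6x2 + 5.1x3 + 2.75x4 + 4x5 ≥ 10.85   (density contribution)
  x1, x2, x3, x4, x5 ≥ 0.
The cheapest feasible vertex uses only iron-oxide red, talc, iron-oxide yellow; zinc oxide, phthalo blue are not used. Binding constraints: yellow component, red component, density contribution.
So iron-oxide red = 1.377 kg, talc = 0.01029 kg, iron-oxide yellow = 0.9495 kg.
Cost = 1.85·1.377 + 0.66·0.01029 + 1.93·0.9495 = 4.3868.

$4.39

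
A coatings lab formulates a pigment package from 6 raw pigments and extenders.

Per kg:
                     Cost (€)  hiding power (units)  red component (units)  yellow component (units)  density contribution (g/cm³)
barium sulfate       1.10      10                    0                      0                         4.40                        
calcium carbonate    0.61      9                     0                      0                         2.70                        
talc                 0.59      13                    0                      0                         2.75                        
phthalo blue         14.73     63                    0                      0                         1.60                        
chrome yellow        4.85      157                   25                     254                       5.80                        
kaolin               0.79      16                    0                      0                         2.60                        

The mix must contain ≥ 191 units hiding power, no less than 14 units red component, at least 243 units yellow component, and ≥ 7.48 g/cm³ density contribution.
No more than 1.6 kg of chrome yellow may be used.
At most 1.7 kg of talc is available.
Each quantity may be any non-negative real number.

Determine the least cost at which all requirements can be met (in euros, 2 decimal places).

Treat it as an LP. Let x1 = kg of barium sulfate, x2 = kg of calcium carbonate, x3 = kg of talc, x4 = kg of phthalo blue, x5 = kg of chrome yellow, x6 = kg of kaolin.
min 1.1x1 + 0.61x2 + 0.59x3 + 14.73x4 + 4.85x5 + 0.79x6 subject to:
  10x1 + 9x2 + 13x3 + 63x4 + 157x5 + 16x6 ≥ 191   (hiding power)
  25x5 ≥ 14   (red component)
  254x5 ≥ 243   (yellow component)
  4.4x1 + 2.7x2 + 2.75x3 + 1.6x4 + 5.8x5 + 2.6x6 ≥ 7.48   (density contribution)
  x5 ≤ 1.6
  x3 ≤ 1.7
  x1, x2, x3, x4, x5, x6 ≥ 0.
The minimum-cost mix takes nothing from barium sulfate, calcium carbonate, phthalo blue, kaolin — only talc, chrome yellow. The hiding power and density contribution requirements are met with equality.
So talc = 0.1868 kg, chrome yellow = 1.201 kg.
Hence cost = 0.59·0.1868 + 4.85·1.201 = €5.9351.

€5.94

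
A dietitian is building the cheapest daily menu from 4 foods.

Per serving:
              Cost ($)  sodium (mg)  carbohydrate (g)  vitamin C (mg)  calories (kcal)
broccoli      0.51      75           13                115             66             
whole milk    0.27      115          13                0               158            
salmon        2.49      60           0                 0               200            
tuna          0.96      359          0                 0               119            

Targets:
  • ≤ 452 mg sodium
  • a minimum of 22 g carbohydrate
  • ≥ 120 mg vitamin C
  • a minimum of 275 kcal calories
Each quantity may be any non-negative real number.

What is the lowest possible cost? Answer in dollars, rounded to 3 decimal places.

Let x1 = servings of broccoli, x2 = servings of whole milk, x3 = servings of salmon, x4 = servings of tuna.
Minimise 0.51x1 + 0.27x2 + 2.49x3 + 0.96x4 subject to:
  75x1 + 115x2 + 60x3 + 359x4 ≤ 452   (sodium)
  13x1 + 13x2 ≥ 22   (carbohydrate)
  115x1 ≥ 120   (vitamin C)
  66x1 + 158x2 + 200x3 + 119x4 ≥ 275   (calories)
  x1, x2, x3, x4 ≥ 0.
The minimum-cost mix takes nothing from salmon, tuna — only broccoli, whole milk. The vitamin C and calories requirements are met with equality.
That vertex is x1 = 1.043, x2 = 1.305.
Cost = 0.51·1.043 + 0.27·1.305 = 0.88428.

$0.884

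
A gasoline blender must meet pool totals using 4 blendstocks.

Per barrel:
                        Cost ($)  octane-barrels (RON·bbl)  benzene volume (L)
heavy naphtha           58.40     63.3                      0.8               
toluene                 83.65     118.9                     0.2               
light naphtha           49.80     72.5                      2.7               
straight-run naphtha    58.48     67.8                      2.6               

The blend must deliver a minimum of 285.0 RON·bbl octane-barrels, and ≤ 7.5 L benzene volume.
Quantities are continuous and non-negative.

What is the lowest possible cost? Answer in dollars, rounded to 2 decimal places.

$197.22

This is a linear program. Let x1 = barrels of heavy naphtha, x2 = barrels of toluene, x3 = barrels of light naphtha, x4 = barrels of straight-run naphtha.
Minimize 58.4x1 + 83.65x2 + 49.8x3 + 58.48x4 s.t.:
  63.3x1 + 118.9x2 + 72.5x3 + 67.8x4 ≥ 285   (octane-barrels)
  0.8x1 + 0.2x2 + 2.7x3 + 2.6x4 ≤ 7.5   (benzene volume)
  x1, x2, x3, x4 ≥ 0.
The optimal basis is {toluene, light naphtha}; heavy naphtha, straight-run naphtha drop out. The octane-barrels and benzene volume requirements are met with equality.
So toluene = 0.73647 barrels, light naphtha = 2.7232 barrels.
Cost = 83.65·0.73647 + 49.8·2.7232 = 197.2211.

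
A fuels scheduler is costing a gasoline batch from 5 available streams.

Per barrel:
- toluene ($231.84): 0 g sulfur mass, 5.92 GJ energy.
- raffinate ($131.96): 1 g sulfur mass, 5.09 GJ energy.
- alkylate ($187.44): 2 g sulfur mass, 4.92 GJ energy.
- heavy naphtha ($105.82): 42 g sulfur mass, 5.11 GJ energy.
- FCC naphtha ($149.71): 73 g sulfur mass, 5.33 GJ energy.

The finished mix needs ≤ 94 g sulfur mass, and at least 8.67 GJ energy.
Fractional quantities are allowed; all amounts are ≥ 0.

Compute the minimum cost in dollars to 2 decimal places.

$179.54

Treat it as an LP. Let x1 = barrels of toluene, x2 = barrels of raffinate, x3 = barrels of alkylate, x4 = barrels of heavy naphtha, x5 = barrels of FCC naphtha.
Minimise 231.84x1 + 131.96x2 + 187.44x3 + 105.82x4 + 149.71x5 subject to:
  1x2 + 2x3 + 42x4 + 73x5 ≤ 94   (sulfur mass)
  5.92x1 + 5.09x2 + 4.92x3 + 5.11x4 + 5.33x5 ≥ 8.67   (energy)
  x1, x2, x3, x4, x5 ≥ 0.
At the optimum only heavy naphtha is positive (toluene, raffinate, alkylate, FCC naphtha = 0). There the energy constraint is tight.
Solving gives x4 = 1.6967.
Hence cost = 105.82·1.6967 = $179.5448.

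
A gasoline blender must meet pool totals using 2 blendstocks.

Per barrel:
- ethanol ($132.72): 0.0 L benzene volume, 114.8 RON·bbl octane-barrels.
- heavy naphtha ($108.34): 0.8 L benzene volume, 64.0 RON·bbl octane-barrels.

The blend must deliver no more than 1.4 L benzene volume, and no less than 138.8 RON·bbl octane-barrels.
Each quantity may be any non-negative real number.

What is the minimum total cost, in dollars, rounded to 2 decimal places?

Let x1 = barrels of ethanol, x2 = barrels of heavy naphtha.
min 132.72x1 + 108.34x2 s.t.:
  0.8x2 ≤ 1.4   (benzene volume)
  114.8x1 + 64x2 ≥ 138.8   (octane-barrels)
  x1, x2 ≥ 0.
The cheapest feasible vertex uses only ethanol; heavy naphtha is not used. There the octane-barrels constraint is tight.
So ethanol = 1.2091 barrels.
Hence cost = 132.72·1.2091 = $160.4718.

$160.47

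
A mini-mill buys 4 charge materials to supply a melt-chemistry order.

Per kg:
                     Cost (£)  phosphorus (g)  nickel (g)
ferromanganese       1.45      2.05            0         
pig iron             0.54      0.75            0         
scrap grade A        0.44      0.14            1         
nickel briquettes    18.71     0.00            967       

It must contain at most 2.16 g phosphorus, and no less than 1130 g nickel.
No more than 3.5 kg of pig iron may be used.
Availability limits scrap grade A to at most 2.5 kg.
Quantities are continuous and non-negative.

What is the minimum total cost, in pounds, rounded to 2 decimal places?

Treat it as an LP. Let x1 = kg of ferromanganese, x2 = kg of pig iron, x3 = kg of scrap grade A, x4 = kg of nickel briquettes.
min 1.45x1 + 0.54x2 + 0.44x3 + 18.71x4 s.t.:
  2.05x1 + 0.75x2 + 0.14x3 ≤ 2.16   (phosphorus)
  1x3 + 967x4 ≥ 1130   (nickel)
  x2 ≤ 3.5
  x3 ≤ 2.5
  x1, x2, x3, x4 ≥ 0.
The optimal basis is {nickel briquettes}; ferromanganese, pig iron, scrap grade A drop out. Binding constraint: nickel.
Optimal quantities: nickel briquettes = 1.1686 kg.
Total cost: 18.71·1.1686 = 21.8645.

£21.86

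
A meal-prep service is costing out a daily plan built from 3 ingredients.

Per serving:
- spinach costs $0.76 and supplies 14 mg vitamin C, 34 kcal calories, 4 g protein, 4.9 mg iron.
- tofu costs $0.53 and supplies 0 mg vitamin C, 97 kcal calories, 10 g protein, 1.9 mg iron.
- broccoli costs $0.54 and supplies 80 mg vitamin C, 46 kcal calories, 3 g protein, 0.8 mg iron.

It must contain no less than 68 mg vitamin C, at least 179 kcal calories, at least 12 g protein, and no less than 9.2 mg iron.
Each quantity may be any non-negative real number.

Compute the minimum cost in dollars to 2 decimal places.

$1.94

Let x1 = servings of spinach, x2 = servings of tofu, x3 = servings of broccoli.
Minimise 0.76x1 + 0.53x2 + 0.54x3 with:
  14x1 + 80x3 ≥ 68   (vitamin C)
  34x1 + 97x2 + 46x3 ≥ 179   (calories)
  4x1 + 10x2 + 3x3 ≥ 12   (protein)
  4.9x1 + 1.9x2 + 0.8x3 ≥ 9.2   (iron)
  x1, x2, x3 ≥ 0.
The optimal mix uses every input. There the vitamin C, calories, iron constraints are tight.
Solving gives x1 = 1.359, x2 = 1.079, x3 = 0.6121.
Hence cost = 0.76·1.359 + 0.53·1.079 + 0.54·0.6121 = $1.9352.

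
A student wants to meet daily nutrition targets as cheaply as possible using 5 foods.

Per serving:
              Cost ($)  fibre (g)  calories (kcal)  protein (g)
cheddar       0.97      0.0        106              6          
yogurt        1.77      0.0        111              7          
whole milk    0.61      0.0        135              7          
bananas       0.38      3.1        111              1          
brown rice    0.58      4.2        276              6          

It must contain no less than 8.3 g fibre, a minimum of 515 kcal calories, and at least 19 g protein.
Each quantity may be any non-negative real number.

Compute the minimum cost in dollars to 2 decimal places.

Set it up as a linear program. Let x1 = servings of cheddar, x2 = servings of yogurt, x3 = servings of whole milk, x4 = servings of bananas, x5 = servings of brown rice.
Minimise 0.97x1 + 1.77x2 + 0.61x3 + 0.38x4 + 0.58x5 subject to:
  3.1x4 + 4.2x5 ≥ 8.3   (fibre)
  106x1 + 111x2 + 135x3 + 111x4 + 276x5 ≥ 515   (calories)
  6x1 + 7x2 + 7x3 + 1x4 + 6x5 ≥ 19   (protein)
  x1, x2, x3, x4, x5 ≥ 0.
The cheapest feasible vertex uses only whole milk, brown rice; cheddar, yogurt, bananas are not used. Binding constraints: fibre and protein.
So whole milk = 1.02 servings, brown rice = 1.976 servings.
Cost = 0.61·1.02 + 0.58·1.976 = 1.7683.

$1.77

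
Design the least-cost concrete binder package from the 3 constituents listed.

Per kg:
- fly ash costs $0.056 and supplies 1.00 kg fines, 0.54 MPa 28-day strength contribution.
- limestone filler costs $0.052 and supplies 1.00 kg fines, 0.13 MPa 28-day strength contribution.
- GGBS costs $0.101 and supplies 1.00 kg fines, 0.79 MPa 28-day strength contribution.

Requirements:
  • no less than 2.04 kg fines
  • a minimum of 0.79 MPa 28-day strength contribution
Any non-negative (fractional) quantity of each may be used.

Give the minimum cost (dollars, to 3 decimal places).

This is a linear program. Let x1 = kg of fly ash, x2 = kg of limestone filler, x3 = kg of GGBS.
Minimize 0.056x1 + 0.052x2 + 0.101x3 with:
  1x1 + 1x2 + 1x3 ≥ 2.04   (fines)
  0.54x1 + 0.13x2 + 0.79x3 ≥ 0.79   (28-day strength contribution)
  x1, x2, x3 ≥ 0.
The minimum-cost mix takes nothing from GGBS — only fly ash, limestone filler. Binding constraints: fines and 28-day strength contribution.
Optimal quantities: fly ash = 1.28 kg, limestone filler = 0.76 kg.
Objective = 0.056·1.28 + 0.052·0.76 = 0.11120.

$0.111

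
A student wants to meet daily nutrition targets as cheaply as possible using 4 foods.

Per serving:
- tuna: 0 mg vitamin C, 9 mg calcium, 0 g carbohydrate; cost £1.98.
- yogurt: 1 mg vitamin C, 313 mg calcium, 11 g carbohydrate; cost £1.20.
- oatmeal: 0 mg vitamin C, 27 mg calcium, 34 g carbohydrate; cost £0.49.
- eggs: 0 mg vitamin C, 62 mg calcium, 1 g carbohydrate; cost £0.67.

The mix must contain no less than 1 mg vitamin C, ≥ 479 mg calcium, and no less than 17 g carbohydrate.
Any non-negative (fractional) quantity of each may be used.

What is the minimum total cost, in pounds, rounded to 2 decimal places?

Let x1 = servings of tuna, x2 = servings of yogurt, x3 = servings of oatmeal, x4 = servings of eggs.
Minimise 1.98x1 + 1.2x2 + 0.49x3 + 0.67x4 s.t.:
  1x2 ≥ 1   (vitamin C)
  9x1 + 313x2 + 27x3 + 62x4 ≥ 479   (calcium)
  11x2 + 34x3 + 1x4 ≥ 17   (carbohydrate)
  x1, x2, x3, x4 ≥ 0.
The optimal basis is {yogurt, oatmeal}; tuna, eggs drop out. Binding constraints: calcium and carbohydrate.
That vertex is x2 = 1.53, x3 = 0.005027.
Cost = 1.2·1.53 + 0.49·0.005027 = 1.8385.

£1.84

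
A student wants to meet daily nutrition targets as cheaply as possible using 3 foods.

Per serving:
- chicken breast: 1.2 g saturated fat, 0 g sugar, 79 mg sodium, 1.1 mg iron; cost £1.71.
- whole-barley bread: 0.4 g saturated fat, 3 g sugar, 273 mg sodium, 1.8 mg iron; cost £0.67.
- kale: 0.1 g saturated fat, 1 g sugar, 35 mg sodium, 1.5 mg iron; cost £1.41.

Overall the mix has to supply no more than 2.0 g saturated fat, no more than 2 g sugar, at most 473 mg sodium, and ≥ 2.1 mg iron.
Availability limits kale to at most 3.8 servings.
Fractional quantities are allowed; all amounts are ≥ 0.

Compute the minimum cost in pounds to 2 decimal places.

£1.63

This is a linear program. Let x1 = servings of chicken breast, x2 = servings of whole-barley bread, x3 = servings of kale.
min 1.71x1 + 0.67x2 + 1.41x3 with:
  1.2x1 + 0.4x2 + 0.1x3 ≤ 2   (saturated fat)
  3x2 + 1x3 ≤ 2   (sugar)
  79x1 + 273x2 + 35x3 ≤ 473   (sodium)
  1.1x1 + 1.8x2 + 1.5x3 ≥ 2.1   (iron)
  x3 ≤ 3.8
  x1, x2, x3 ≥ 0.
At the optimum only whole-barley bread, kale are positive (chicken breast = 0). The sugar and iron requirements are met with equality.
So whole-barley bread = 0.3333 servings, kale = 1 serving.
Hence cost = 0.67·0.3333 + 1.41·1 = £1.6333.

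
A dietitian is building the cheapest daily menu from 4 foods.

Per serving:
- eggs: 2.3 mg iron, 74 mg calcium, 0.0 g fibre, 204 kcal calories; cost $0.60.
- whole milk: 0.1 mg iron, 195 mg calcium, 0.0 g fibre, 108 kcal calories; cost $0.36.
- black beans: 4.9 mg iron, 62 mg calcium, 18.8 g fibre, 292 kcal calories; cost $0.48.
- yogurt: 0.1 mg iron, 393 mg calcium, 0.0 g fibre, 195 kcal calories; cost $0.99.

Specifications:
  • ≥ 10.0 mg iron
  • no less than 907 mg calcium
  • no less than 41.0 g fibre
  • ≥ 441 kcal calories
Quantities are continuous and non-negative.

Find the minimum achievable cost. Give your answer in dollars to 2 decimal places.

Let x1 = servings of eggs, x2 = servings of whole milk, x3 = servings of black beans, x4 = servings of yogurt.
Minimize 0.6x1 + 0.36x2 + 0.48x3 + 0.99x4 s.t.:
  2.3x1 + 0.1x2 + 4.9x3 + 0.1x4 ≥ 10   (iron)
  74x1 + 195x2 + 62x3 + 393x4 ≥ 907   (calcium)
  18.8x3 ≥ 41   (fibre)
  204x1 + 108x2 + 292x3 + 195x4 ≥ 441   (calories)
  x1, x2, x3, x4 ≥ 0.
The cheapest feasible vertex uses only whole milk, black beans; eggs, yogurt are not used. Binding constraints: calcium and fibre.
Solving gives x2 = 3.958, x3 = 2.181.
Hence cost = 0.36·3.958 + 0.48·2.181 = $2.4718.

$2.47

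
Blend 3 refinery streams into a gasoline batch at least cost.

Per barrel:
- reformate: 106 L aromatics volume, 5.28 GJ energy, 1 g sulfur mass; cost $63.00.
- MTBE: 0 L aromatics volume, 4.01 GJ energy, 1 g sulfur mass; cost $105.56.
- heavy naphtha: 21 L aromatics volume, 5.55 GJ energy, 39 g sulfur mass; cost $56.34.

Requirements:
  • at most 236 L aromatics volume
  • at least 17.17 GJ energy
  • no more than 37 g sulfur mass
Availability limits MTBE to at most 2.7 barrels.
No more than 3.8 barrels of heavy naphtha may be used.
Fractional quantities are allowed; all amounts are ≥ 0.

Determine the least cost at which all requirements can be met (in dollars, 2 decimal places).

This is a linear program. Let x1 = barrels of reformate, x2 = barrels of MTBE, x3 = barrels of heavy naphtha.
Minimise 63x1 + 105.56x2 + 56.34x3 subject to:
  106x1 + 21x3 ≤ 236   (aromatics volume)
  5.28x1 + 4.01x2 + 5.55x3 ≥ 17.17   (energy)
  1x1 + 1x2 + 39x3 ≤ 37   (sulfur mass)
  x2 ≤ 2.7
  x3 ≤ 3.8
  x1, x2, x3 ≥ 0.
All 3 inputs are positive at the optimum. The aromatics volume, energy, sulfur mass requirements are met with equality.
So reformate = 2.0507 barrels, MTBE = 0.35392 barrels, heavy naphtha = 0.88706 barrels.
Objective = 63·2.0507 + 105.56·0.35392 + 56.34·0.88706 = 216.5309.

$216.53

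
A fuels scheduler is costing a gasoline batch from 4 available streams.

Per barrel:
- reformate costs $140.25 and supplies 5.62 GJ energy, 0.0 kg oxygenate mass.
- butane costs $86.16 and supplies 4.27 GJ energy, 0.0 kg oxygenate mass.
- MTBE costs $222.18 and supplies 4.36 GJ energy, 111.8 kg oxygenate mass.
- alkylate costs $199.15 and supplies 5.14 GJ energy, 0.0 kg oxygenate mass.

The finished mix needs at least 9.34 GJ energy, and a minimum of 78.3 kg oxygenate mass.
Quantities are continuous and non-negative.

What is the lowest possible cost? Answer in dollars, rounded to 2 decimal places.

Let x1 = barrels of reformate, x2 = barrels of butane, x3 = barrels of MTBE, x4 = barrels of alkylate.
Minimise 140.25x1 + 86.16x2 + 222.18x3 + 199.15x4 s.t.:
  5.62x1 + 4.27x2 + 4.36x3 + 5.14x4 ≥ 9.34   (energy)
  111.8x3 ≥ 78.3   (oxygenate mass)
  x1, x2, x3, x4 ≥ 0.
At the optimum only butane, MTBE are positive (reformate, alkylate = 0). Binding constraints: energy and oxygenate mass.
So butane = 1.4722 barrels, MTBE = 0.70036 barrels.
Objective = 86.16·1.4722 + 222.18·0.70036 = 282.4507.

$282.45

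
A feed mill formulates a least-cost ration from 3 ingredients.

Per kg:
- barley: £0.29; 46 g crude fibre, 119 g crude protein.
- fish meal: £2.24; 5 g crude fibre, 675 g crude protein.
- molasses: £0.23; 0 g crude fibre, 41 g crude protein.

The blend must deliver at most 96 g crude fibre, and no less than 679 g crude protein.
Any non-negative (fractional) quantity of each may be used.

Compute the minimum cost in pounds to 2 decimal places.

£2.04

Set it up as a linear program. Let x1 = kg of barley, x2 = kg of fish meal, x3 = kg of molasses.
Minimize 0.29x1 + 2.24x2 + 0.23x3 subject to:
  46x1 + 5x2 ≤ 96   (crude fibre)
  119x1 + 675x2 + 41x3 ≥ 679   (crude protein)
  x1, x2, x3 ≥ 0.
At the optimum only barley, fish meal are positive (molasses = 0). There the crude fibre and crude protein constraints are tight.
Optimal quantities: barley = 2.016 kg, fish meal = 0.6505 kg.
Hence cost = 0.29·2.016 + 2.24·0.6505 = £2.0418.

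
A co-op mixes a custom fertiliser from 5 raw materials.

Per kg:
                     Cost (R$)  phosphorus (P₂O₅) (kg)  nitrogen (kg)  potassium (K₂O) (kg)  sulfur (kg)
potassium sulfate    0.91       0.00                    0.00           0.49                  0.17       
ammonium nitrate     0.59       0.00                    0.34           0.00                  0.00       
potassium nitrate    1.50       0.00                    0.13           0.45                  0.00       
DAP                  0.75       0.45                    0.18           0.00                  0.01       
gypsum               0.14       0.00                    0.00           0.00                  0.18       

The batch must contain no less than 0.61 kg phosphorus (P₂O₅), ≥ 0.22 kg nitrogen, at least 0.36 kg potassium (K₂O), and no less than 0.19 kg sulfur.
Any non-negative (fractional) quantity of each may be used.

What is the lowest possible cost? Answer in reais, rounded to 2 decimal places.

Let x1 = kg of potassium sulfate, x2 = kg of ammonium nitrate, x3 = kg of potassium nitrate, x4 = kg of DAP, x5 = kg of gypsum.
Minimize 0.91x1 + 0.59x2 + 1.5x3 + 0.75x4 + 0.14x5 s.t.:
  0.45x4 ≥ 0.61   (phosphorus (P₂O₅))
  0.34x2 + 0.13x3 + 0.18x4 ≥ 0.22   (nitrogen)
  0.49x1 + 0.45x3 ≥ 0.36   (potassium (K₂O))
  0.17x1 + 0.01x4 + 0.18x5 ≥ 0.19   (sulfur)
  x1, x2, x3, x4, x5 ≥ 0.
The minimum-cost mix takes nothing from ammonium nitrate, potassium nitrate — only potassium sulfate, DAP, gypsum. Binding constraints: phosphorus (P₂O₅), potassium (K₂O), sulfur.
Optimal quantities: potassium sulfate = 0.7347 kg, DAP = 1.356 kg, gypsum = 0.2864 kg.
Hence cost = 0.91·0.7347 + 0.75·1.356 + 0.14·0.2864 = R$1.7257.

R$1.73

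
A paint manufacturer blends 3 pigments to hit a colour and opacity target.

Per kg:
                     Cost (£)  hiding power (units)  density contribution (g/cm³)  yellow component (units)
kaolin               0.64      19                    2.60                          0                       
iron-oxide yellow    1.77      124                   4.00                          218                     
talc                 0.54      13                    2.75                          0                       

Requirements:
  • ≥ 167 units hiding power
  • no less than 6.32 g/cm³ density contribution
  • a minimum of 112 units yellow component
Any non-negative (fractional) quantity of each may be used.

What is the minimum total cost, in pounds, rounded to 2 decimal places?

Treat it as an LP. Let x1 = kg of kaolin, x2 = kg of iron-oxide yellow, x3 = kg of talc.
Minimize 0.64x1 + 1.77x2 + 0.54x3 with:
  19x1 + 124x2 + 13x3 ≥ 167   (hiding power)
  2.6x1 + 4x2 + 2.75x3 ≥ 6.32   (density contribution)
  218x2 ≥ 112   (yellow component)
  x1, x2, x3 ≥ 0.
The optimal basis is {iron-oxide yellow, talc}; kaolin drops out. There the hiding power and density contribution constraints are tight.
That vertex is x2 = 1.305, x3 = 0.4003.
Hence cost = 1.77·1.305 + 0.54·0.4003 = £2.5260.

£2.53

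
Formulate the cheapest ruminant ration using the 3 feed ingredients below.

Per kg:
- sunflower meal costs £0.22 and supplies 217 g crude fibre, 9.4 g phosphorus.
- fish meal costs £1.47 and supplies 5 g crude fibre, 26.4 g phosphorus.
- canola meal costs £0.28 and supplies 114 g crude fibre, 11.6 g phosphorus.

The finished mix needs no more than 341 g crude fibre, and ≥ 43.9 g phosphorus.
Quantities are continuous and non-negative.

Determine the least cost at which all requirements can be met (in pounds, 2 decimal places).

This is a linear program. Let x1 = kg of sunflower meal, x2 = kg of fish meal, x3 = kg of canola meal.
Minimise 0.22x1 + 1.47x2 + 0.28x3 s.t.:
  217x1 + 5x2 + 114x3 ≤ 341   (crude fibre)
  9.4x1 + 26.4x2 + 11.6x3 ≥ 43.9   (phosphorus)
  x1, x2, x3 ≥ 0.
The optimal basis is {fish meal, canola meal}; sunflower meal drops out. There the crude fibre and phosphorus constraints are tight.
Optimal quantities: fish meal = 0.3554 kg, canola meal = 2.976 kg.
Cost = 1.47·0.3554 + 0.28·2.976 = 1.3557.

£1.36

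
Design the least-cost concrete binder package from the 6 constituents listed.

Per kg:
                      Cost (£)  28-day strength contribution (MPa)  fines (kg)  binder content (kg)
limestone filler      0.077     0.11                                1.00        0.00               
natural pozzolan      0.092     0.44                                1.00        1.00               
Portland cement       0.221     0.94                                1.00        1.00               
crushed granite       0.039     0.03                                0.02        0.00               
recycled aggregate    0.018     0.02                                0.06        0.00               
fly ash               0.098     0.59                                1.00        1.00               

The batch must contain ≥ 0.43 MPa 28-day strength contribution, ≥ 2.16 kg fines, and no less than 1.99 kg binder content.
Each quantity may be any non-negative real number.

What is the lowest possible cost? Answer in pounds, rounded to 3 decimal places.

Set it up as a linear program. Let x1 = kg of limestone filler, x2 = kg of natural pozzolan, x3 = kg of Portland cement, x4 = kg of crushed granite, x5 = kg of recycled aggregate, x6 = kg of fly ash.
Minimize 0.077x1 + 0.092x2 + 0.221x3 + 0.039x4 + 0.018x5 + 0.098x6 s.t.:
  0.11x1 + 0.44x2 + 0.94x3 + 0.03x4 + 0.02x5 + 0.59x6 ≥ 0.43   (28-day strength contribution)
  1x1 + 1x2 + 1x3 + 0.02x4 + 0.06x5 + 1x6 ≥ 2.16   (fines)
  1x2 + 1x3 + 1x6 ≥ 1.99   (binder content)
  x1, x2, x3, x4, x5, x6 ≥ 0.
The cheapest feasible vertex uses only limestone filler, natural pozzolan; Portland cement, crushed granite, recycled aggregate, fly ash are not used. The fines and binder content requirements are met with equality.
So limestone filler = 0.17 kg, natural pozzolan = 1.99 kg.
Total cost: 0.077·0.17 + 0.092·1.99 = 0.19617.

£0.196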